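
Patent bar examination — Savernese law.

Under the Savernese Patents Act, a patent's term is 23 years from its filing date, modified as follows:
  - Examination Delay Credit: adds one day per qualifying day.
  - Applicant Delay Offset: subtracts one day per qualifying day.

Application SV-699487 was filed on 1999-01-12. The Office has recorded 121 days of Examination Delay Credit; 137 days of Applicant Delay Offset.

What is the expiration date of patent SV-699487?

2021-12-27

Base term: filing date + 23 years → 12 January 2022.
Examination Delay Credit: +121 days → 13 May 2022.
Applicant Delay Offset: −137 days → 27 December 2021.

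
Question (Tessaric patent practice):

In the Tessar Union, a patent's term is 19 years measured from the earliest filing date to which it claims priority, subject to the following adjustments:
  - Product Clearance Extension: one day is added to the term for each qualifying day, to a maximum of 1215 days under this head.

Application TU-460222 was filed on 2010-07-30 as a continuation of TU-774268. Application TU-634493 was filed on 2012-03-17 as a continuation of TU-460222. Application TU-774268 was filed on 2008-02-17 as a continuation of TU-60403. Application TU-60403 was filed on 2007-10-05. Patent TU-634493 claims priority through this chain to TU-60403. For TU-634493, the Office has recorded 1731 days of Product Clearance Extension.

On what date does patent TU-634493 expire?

Earliest priority filing: 5 October 2007.
Base term: 5 October 2007 + 19 years → 5 October 2026.
Product Clearance Extension: 1731 days claimed exceeds the 1215-day cap, so +1215 days → 1 February 2030.

February 1, 2030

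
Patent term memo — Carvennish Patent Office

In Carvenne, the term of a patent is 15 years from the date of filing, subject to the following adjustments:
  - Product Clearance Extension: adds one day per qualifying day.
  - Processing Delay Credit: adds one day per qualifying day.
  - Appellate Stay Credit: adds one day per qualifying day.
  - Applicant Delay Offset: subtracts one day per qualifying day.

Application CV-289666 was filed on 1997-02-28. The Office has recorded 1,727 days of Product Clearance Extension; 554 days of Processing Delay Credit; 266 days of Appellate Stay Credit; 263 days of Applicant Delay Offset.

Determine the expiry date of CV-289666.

May 31, 2018

Base term: filing date + 15 years → 28 February 2012.
Product Clearance Extension: +1727 days → 20 November 2016.
Processing Delay Credit: +554 days → 28 May 2018.
Appellate Stay Credit: +266 days → 18 February 2019.
Applicant Delay Offset: −263 days → 31 May 2018.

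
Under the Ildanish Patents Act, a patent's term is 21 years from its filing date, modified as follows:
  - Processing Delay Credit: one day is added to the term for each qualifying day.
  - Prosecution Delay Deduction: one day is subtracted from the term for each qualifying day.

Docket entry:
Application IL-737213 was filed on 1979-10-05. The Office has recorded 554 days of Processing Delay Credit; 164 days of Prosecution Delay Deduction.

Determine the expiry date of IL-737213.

Base term: filing date + 21 years → 5 October 2000.
Processing Delay Credit: +554 days → 12 April 2002.
Prosecution Delay Deduction: −164 days → 30 October 2001.

October 30, 2001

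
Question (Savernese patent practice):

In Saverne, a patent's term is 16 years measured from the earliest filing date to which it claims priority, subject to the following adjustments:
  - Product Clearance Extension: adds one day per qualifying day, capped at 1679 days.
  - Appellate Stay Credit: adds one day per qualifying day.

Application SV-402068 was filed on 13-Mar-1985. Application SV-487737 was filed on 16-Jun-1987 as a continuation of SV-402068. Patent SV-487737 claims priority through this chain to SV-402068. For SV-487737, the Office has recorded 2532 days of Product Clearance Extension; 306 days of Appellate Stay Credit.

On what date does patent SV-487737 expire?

Earliest priority filing: 13 March 1985.
Base term: 13 March 1985 + 16 years → 13 March 2001.
Product Clearance Extension: 2532 days claimed exceeds the 1679-day cap, so +1679 days → 17 October 2005.
Appellate Stay Credit: +306 days → 19 August 2006.

2006-08-19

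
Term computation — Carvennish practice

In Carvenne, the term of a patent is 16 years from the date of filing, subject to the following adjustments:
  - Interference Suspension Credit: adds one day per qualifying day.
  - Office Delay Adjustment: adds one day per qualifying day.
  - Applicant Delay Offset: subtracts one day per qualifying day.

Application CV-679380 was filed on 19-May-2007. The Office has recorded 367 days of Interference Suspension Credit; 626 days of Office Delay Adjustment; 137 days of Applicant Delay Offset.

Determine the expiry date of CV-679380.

Base term: filing date + 16 years → 19 May 2023.
Interference Suspension Credit: +367 days → 20 May 2024.
Office Delay Adjustment: +626 days → 5 February 2026.
Applicant Delay Offset: −137 days → 21 September 2025.

September 21, 2025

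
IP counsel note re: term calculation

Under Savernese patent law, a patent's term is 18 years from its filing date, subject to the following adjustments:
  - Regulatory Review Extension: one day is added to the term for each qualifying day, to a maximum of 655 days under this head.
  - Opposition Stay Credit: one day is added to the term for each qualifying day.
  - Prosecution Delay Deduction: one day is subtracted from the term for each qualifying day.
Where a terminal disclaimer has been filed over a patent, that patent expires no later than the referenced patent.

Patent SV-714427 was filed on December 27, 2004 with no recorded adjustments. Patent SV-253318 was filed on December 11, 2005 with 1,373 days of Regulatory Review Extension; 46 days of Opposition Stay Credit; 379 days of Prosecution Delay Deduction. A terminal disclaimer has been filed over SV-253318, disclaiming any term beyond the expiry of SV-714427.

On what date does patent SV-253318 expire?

2022-12-27

Natural term of SV-253318:
  Base: filing + 18 years → 11 December 2023.
  Regulatory Review Extension: 1373 days claimed exceeds the 655-day cap, so +655 days → 26 September 2025.
  Opposition Stay Credit: +46 days → 11 November 2025.
  Prosecution Delay Deduction: −379 days → 28 October 2024.
Expiry of referenced patent SV-714427:
  Base: filing + 18 years → 27 December 2022.
Terminal disclaimer: SV-253318 expires on the earlier of 28 October 2024 and 27 December 2022.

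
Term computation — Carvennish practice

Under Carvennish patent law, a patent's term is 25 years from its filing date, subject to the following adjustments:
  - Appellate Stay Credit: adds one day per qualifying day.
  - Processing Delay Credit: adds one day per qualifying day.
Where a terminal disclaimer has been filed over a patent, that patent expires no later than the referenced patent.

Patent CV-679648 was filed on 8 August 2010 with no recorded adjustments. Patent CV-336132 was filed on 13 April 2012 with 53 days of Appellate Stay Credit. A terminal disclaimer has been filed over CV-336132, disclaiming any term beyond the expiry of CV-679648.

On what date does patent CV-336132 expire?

Natural term of CV-336132:
  Base: filing + 25 years → 13 April 2037.
  Appellate Stay Credit: +53 days → 5 June 2037.
Expiry of referenced patent CV-679648:
  Base: filing + 25 years → 8 August 2035.
Terminal disclaimer: CV-336132 expires on the earlier of 5 June 2037 and 8 August 2035.

August 8, 2035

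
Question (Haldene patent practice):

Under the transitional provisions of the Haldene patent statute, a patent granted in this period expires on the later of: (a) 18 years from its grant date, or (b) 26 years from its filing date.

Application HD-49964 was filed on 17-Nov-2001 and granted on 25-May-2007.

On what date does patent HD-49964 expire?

November 17, 2027

(a) grant + 18 years → 25 May 2025.
(b) filing + 26 years → 17 November 2027.
Later of the two: 17 November 2027.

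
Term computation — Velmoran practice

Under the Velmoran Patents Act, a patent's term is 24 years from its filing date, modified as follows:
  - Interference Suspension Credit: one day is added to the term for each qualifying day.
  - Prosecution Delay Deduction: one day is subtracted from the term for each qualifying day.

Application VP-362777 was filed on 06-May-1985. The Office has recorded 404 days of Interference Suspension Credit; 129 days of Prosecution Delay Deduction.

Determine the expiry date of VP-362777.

February 5, 2010

Base term: filing date + 24 years → 6 May 2009.
Interference Suspension Credit: +404 days → 14 June 2010.
Prosecution Delay Deduction: −129 days → 5 February 2010.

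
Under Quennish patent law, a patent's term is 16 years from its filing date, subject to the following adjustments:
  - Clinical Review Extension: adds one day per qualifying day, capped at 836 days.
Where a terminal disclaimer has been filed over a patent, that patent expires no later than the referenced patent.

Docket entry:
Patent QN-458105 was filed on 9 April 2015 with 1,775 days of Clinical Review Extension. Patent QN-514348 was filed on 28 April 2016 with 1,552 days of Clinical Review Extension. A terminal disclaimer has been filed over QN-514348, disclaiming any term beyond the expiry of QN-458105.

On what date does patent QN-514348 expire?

Natural term of QN-514348:
  Base: filing + 16 years → 28 April 2032.
  Clinical Review Extension: 1552 days claimed exceeds the 836-day cap, so +836 days → 12 August 2034.
Expiry of referenced patent QN-458105:
  Base: filing + 16 years → 9 April 2031.
  Clinical Review Extension: 1775 days claimed exceeds the 836-day cap, so +836 days → 23 July 2033.
Terminal disclaimer: QN-514348 expires on the earlier of 12 August 2034 and 23 July 2033.

July 23, 2033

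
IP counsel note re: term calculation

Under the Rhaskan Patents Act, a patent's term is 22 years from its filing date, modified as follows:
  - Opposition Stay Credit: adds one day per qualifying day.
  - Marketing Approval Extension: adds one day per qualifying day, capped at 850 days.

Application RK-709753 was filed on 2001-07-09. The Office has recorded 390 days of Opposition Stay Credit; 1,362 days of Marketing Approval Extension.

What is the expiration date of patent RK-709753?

2026-11-30

Base term: filing date + 22 years → 9 July 2023.
Opposition Stay Credit: +390 days → 2 August 2024.
Marketing Approval Extension: 1362 days claimed exceeds the 850-day cap, so +850 days → 30 November 2026.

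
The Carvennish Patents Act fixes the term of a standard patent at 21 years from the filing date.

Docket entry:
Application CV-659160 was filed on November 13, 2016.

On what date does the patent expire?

Filing date + 21 years → 13 November 2037.

2037-11-13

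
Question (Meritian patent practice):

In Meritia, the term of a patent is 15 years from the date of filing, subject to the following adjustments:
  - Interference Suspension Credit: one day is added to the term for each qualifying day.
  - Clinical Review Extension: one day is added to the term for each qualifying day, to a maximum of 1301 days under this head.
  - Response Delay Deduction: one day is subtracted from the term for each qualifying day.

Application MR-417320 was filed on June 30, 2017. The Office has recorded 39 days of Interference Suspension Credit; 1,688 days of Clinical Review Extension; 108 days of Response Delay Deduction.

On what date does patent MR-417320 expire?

November 14, 2035

Base term: filing date + 15 years → 30 June 2032.
Interference Suspension Credit: +39 days → 8 August 2032.
Clinical Review Extension: 1688 days claimed exceeds the 1301-day cap, so +1301 days → 1 March 2036.
Response Delay Deduction: −108 days → 14 November 2035.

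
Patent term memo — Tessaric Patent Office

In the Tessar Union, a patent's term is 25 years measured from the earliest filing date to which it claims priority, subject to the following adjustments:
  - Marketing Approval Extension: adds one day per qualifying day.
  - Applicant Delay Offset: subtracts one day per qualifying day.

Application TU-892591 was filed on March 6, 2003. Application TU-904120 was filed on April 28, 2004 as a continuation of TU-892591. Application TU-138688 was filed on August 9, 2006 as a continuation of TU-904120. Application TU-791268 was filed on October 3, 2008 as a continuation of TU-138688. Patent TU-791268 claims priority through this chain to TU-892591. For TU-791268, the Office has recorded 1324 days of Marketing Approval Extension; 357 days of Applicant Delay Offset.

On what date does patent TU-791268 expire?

October 29, 2030

Earliest priority filing: 6 March 2003.
Base term: 6 March 2003 + 25 years → 6 March 2028.
Marketing Approval Extension: +1324 days → 21 October 2031.
Applicant Delay Offset: −357 days → 29 October 2030.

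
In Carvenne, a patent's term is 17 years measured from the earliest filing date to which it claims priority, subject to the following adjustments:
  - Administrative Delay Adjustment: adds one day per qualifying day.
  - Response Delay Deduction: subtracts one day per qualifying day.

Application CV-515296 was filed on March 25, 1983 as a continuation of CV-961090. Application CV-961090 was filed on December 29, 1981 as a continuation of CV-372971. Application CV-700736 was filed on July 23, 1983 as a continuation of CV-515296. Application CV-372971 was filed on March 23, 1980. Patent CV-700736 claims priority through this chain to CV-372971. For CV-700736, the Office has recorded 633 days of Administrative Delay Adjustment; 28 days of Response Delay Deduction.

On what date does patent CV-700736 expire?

1998-11-18

Earliest priority filing: 23 March 1980.
Base term: 23 March 1980 + 17 years → 23 March 1997.
Administrative Delay Adjustment: +633 days → 16 December 1998.
Response Delay Deduction: −28 days → 18 November 1998.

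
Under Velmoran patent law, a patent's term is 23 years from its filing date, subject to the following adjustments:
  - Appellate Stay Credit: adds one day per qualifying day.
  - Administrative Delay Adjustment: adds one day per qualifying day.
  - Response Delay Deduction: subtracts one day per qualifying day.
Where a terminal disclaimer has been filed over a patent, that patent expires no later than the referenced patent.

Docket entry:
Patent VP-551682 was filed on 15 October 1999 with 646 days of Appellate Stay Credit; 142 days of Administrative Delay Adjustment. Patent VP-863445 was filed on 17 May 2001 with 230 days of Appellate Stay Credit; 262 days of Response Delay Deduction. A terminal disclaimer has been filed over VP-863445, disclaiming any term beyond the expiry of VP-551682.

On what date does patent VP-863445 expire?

Natural term of VP-863445:
  Base: filing + 23 years → 17 May 2024.
  Appellate Stay Credit: +230 days → 2 January 2025.
  Response Delay Deduction: −262 days → 15 April 2024.
Expiry of referenced patent VP-551682:
  Base: filing + 23 years → 15 October 2022.
  Appellate Stay Credit: +646 days → 22 July 2024.
  Administrative Delay Adjustment: +142 days → 11 December 2024.
Terminal disclaimer: VP-863445 expires on the earlier of 15 April 2024 and 11 December 2024.

April 15, 2024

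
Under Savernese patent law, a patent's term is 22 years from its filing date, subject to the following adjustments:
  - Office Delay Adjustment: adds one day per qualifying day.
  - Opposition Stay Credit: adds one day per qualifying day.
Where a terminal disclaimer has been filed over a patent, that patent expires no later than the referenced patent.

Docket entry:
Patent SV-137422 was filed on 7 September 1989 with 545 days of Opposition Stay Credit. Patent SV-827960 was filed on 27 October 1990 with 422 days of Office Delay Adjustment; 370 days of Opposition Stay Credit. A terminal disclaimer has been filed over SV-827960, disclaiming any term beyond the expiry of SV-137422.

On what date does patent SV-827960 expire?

Natural term of SV-827960:
  Base: filing + 22 years → 27 October 2012.
  Office Delay Adjustment: +422 days → 23 December 2013.
  Opposition Stay Credit: +370 days → 28 December 2014.
Expiry of referenced patent SV-137422:
  Base: filing + 22 years → 7 September 2011.
  Opposition Stay Credit: +545 days → 5 March 2013.
Terminal disclaimer: SV-827960 expires on the earlier of 28 December 2014 and 5 March 2013.

2013-03-05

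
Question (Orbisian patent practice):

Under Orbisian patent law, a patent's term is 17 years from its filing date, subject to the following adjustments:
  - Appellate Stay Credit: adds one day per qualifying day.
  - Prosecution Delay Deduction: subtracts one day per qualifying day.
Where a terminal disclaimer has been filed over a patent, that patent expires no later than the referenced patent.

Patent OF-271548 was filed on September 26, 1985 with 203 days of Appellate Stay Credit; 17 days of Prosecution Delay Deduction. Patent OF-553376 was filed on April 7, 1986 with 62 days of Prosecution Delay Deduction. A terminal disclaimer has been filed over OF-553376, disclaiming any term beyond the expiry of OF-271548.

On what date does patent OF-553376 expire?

February 4, 2003

Natural term of OF-553376:
  Base: filing + 17 years → 7 April 2003.
  Prosecution Delay Deduction: −62 days → 4 February 2003.
Expiry of referenced patent OF-271548:
  Base: filing + 17 years → 26 September 2002.
  Appellate Stay Credit: +203 days → 17 April 2003.
  Prosecution Delay Deduction: −17 days → 31 March 2003.
Terminal disclaimer: OF-553376 expires on the earlier of 4 February 2003 and 31 March 2003.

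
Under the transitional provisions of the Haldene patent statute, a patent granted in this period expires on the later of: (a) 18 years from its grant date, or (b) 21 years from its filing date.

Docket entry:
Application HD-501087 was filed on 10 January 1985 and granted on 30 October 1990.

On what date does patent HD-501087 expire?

2008-10-30

(a) grant + 18 years → 30 October 2008.
(b) filing + 21 years → 10 January 2006.
Later of the two: 30 October 2008.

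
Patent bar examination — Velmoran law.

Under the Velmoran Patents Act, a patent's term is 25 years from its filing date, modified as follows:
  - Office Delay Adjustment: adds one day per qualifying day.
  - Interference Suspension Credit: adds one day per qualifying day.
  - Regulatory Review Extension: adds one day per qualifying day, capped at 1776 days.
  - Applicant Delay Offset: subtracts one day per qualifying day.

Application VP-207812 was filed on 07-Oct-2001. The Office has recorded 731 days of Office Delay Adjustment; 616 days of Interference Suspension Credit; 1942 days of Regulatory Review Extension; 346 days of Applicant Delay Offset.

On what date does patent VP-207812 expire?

2034-05-15

Base term: filing date + 25 years → 7 October 2026.
Office Delay Adjustment: +731 days → 7 October 2028.
Interference Suspension Credit: +616 days → 15 June 2030.
Regulatory Review Extension: 1942 days claimed exceeds the 1776-day cap, so +1776 days → 26 April 2035.
Applicant Delay Offset: −346 days → 15 May 2034.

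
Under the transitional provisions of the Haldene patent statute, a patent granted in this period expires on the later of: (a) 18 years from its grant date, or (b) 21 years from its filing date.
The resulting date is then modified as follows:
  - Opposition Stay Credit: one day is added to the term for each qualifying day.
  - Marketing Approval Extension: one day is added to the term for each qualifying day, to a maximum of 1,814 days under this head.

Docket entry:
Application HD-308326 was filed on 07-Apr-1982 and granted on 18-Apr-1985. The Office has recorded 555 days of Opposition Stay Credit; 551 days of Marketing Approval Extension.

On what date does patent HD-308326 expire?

(a) grant + 18 years → 18 April 2003.
(b) filing + 21 years → 7 April 2003.
Later of the two: 18 April 2003.
Opposition Stay Credit: +555 days → 24 October 2004.
Marketing Approval Extension: 551 days (within the 1814-day cap) → +551 days → 28 April 2006.

April 28, 2006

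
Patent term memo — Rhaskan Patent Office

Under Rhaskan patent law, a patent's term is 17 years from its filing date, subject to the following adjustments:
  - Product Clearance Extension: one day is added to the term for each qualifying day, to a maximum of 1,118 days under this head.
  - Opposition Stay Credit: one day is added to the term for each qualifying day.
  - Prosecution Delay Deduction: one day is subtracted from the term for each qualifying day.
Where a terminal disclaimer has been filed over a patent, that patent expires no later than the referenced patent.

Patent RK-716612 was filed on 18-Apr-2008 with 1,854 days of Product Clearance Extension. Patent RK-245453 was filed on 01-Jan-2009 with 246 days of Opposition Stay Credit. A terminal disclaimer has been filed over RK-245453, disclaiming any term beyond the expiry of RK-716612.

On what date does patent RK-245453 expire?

Natural term of RK-245453:
  Base: filing + 17 years → 1 January 2026.
  Opposition Stay Credit: +246 days → 4 September 2026.
Expiry of referenced patent RK-716612:
  Base: filing + 17 years → 18 April 2025.
  Product Clearance Extension: 1854 days claimed exceeds the 1118-day cap, so +1118 days → 10 May 2028.
Terminal disclaimer: RK-245453 expires on the earlier of 4 September 2026 and 10 May 2028.

September 4, 2026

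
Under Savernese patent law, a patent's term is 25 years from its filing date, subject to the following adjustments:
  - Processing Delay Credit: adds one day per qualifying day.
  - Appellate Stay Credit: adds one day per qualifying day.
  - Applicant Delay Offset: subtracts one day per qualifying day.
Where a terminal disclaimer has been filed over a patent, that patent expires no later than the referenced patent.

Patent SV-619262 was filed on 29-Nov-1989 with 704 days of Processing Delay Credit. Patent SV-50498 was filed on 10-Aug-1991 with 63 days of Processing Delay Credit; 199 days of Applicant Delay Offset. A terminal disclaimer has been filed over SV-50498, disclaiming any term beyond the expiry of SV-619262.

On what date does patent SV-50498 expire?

2016-03-27

Natural term of SV-50498:
  Base: filing + 25 years → 10 August 2016.
  Processing Delay Credit: +63 days → 12 October 2016.
  Applicant Delay Offset: −199 days → 27 March 2016.
Expiry of referenced patent SV-619262:
  Base: filing + 25 years → 29 November 2014.
  Processing Delay Credit: +704 days → 2 November 2016.
Terminal disclaimer: SV-50498 expires on the earlier of 27 March 2016 and 2 November 2016.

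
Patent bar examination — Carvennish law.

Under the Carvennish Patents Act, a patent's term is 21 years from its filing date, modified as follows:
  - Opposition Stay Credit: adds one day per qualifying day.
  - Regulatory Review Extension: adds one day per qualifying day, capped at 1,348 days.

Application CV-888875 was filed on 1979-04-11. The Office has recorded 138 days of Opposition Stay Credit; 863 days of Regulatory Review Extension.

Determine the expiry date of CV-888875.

January 7, 2003

Base term: filing date + 21 years → 11 April 2000.
Opposition Stay Credit: +138 days → 27 August 2000.
Regulatory Review Extension: 863 days (within the 1348-day cap) → +863 days → 7 January 2003.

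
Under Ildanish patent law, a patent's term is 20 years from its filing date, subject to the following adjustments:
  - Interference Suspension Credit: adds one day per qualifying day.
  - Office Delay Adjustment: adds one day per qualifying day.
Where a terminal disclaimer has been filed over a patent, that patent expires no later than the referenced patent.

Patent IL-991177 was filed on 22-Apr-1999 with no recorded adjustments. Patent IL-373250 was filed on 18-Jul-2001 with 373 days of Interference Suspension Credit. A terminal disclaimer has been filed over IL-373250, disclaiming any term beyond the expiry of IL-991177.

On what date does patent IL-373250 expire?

Natural term of IL-373250:
  Base: filing + 20 years → 18 July 2021.
  Interference Suspension Credit: +373 days → 26 July 2022.
Expiry of referenced patent IL-991177:
  Base: filing + 20 years → 22 April 2019.
Terminal disclaimer: IL-373250 expires on the earlier of 26 July 2022 and 22 April 2019.

April 22, 2019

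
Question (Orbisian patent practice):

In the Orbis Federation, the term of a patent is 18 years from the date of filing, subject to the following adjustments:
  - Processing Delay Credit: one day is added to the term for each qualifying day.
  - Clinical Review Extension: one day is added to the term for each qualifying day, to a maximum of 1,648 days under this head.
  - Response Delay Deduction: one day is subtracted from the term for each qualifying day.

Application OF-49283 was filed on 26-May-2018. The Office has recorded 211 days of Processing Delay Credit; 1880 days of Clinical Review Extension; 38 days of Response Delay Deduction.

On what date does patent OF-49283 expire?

Base term: filing date + 18 years → 26 May 2036.
Processing Delay Credit: +211 days → 23 December 2036.
Clinical Review Extension: 1880 days claimed exceeds the 1648-day cap, so +1648 days → 28 June 2041.
Response Delay Deduction: −38 days → 21 May 2041.

2041-05-21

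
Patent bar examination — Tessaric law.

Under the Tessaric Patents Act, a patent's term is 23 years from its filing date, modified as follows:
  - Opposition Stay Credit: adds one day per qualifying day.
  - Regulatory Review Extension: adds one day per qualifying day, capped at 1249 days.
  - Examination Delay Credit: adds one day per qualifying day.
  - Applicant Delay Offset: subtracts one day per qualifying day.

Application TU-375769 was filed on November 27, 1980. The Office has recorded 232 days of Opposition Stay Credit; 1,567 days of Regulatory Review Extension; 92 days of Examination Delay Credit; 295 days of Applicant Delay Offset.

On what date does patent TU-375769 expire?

2007-05-28

Base term: filing date + 23 years → 27 November 2003.
Opposition Stay Credit: +232 days → 16 July 2004.
Regulatory Review Extension: 1567 days claimed exceeds the 1249-day cap, so +1249 days → 17 December 2007.
Examination Delay Credit: +92 days → 18 March 2008.
Applicant Delay Offset: −295 days → 28 May 2007.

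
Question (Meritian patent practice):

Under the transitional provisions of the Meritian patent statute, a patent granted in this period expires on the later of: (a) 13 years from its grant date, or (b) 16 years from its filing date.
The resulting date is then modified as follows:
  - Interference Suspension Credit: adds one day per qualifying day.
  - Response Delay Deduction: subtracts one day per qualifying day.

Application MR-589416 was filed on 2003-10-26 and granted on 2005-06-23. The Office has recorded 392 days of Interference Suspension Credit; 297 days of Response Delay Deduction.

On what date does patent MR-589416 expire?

(a) grant + 13 years → 23 June 2018.
(b) filing + 16 years → 26 October 2019.
Later of the two: 26 October 2019.
Interference Suspension Credit: +392 days → 21 November 2020.
Response Delay Deduction: −297 days → 29 January 2020.

2020-01-29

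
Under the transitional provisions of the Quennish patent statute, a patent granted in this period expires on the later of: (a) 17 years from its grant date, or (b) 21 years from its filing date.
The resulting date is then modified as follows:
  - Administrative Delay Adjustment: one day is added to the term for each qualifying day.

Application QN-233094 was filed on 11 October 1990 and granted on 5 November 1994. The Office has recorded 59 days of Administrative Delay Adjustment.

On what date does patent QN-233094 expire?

January 3, 2012

(a) grant + 17 years → 5 November 2011.
(b) filing + 21 years → 11 October 2011.
Later of the two: 5 November 2011.
Administrative Delay Adjustment: +59 days → 3 January 2012.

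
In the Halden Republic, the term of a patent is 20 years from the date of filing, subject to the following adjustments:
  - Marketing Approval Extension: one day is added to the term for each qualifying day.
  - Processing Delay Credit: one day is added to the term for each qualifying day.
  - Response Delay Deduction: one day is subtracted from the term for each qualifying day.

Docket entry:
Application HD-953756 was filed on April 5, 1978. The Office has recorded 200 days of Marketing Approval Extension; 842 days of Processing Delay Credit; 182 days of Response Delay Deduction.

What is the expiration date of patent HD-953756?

2000-08-12

Base term: filing date + 20 years → 5 April 1998.
Marketing Approval Extension: +200 days → 22 October 1998.
Processing Delay Credit: +842 days → 10 February 2001.
Response Delay Deduction: −182 days → 12 August 2000.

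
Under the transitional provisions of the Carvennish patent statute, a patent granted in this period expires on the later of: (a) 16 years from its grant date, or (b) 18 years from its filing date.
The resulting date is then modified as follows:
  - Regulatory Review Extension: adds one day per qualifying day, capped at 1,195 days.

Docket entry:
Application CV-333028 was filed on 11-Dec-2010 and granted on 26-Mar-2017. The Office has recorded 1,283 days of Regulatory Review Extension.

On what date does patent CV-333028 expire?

(a) grant + 16 years → 26 March 2033.
(b) filing + 18 years → 11 December 2028.
Later of the two: 26 March 2033.
Regulatory Review Extension: 1283 days claimed exceeds the 1195-day cap, so +1195 days → 3 July 2036.

July 3, 2036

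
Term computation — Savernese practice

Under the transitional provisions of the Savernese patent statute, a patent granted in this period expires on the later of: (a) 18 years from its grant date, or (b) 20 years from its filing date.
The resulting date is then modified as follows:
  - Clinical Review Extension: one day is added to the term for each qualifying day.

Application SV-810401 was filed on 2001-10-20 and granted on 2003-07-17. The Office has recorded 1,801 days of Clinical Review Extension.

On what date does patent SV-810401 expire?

2026-09-25

(a) grant + 18 years → 17 July 2021.
(b) filing + 20 years → 20 October 2021.
Later of the two: 20 October 2021.
Clinical Review Extension: +1801 days → 25 September 2026.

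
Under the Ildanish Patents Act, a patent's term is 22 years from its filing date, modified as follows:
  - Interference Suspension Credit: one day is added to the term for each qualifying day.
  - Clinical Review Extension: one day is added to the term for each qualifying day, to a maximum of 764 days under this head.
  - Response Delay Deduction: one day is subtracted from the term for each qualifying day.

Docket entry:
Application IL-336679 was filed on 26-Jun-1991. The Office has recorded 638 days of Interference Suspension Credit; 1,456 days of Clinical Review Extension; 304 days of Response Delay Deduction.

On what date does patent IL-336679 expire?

Base term: filing date + 22 years → 26 June 2013.
Interference Suspension Credit: +638 days → 26 March 2015.
Clinical Review Extension: 1456 days claimed exceeds the 764-day cap, so +764 days → 28 April 2017.
Response Delay Deduction: −304 days → 28 June 2016.

2016-06-28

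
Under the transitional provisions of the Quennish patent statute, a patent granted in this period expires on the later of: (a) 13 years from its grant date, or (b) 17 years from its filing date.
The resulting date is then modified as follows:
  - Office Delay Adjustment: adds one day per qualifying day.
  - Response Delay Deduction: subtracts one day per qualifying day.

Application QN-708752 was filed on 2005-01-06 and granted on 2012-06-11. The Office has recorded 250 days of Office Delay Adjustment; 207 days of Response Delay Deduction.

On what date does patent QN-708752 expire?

(a) grant + 13 years → 11 June 2025.
(b) filing + 17 years → 6 January 2022.
Later of the two: 11 June 2025.
Office Delay Adjustment: +250 days → 16 February 2026.
Response Delay Deduction: −207 days → 24 July 2025.

2025-07-24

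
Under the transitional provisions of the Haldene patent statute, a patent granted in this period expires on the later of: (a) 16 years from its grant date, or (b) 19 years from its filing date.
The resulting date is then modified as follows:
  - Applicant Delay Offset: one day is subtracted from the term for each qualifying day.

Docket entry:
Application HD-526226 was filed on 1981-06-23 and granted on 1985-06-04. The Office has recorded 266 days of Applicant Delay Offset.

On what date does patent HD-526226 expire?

September 11, 2000

(a) grant + 16 years → 4 June 2001.
(b) filing + 19 years → 23 June 2000.
Later of the two: 4 June 2001.
Applicant Delay Offset: −266 days → 11 September 2000.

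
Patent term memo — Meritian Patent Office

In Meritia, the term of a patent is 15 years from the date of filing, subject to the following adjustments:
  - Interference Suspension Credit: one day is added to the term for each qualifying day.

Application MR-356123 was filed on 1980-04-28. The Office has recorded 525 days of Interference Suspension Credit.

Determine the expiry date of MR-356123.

October 4, 1996

Base term: filing date + 15 years → 28 April 1995.
Interference Suspension Credit: +525 days → 4 October 1996.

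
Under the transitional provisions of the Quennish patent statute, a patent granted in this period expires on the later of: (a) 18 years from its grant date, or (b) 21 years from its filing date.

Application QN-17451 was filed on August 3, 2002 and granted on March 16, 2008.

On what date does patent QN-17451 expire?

2026-03-16

(a) grant + 18 years → 16 March 2026.
(b) filing + 21 years → 3 August 2023.
Later of the two: 16 March 2026.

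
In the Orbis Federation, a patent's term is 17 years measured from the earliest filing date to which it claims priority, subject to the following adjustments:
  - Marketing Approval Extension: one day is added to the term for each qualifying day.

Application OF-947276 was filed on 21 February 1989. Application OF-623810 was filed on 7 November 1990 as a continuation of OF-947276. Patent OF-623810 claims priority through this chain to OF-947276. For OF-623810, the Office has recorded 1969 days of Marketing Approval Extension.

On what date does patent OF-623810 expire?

Earliest priority filing: 21 February 1989.
Base term: 21 February 1989 + 17 years → 21 February 2006.
Marketing Approval Extension: +1969 days → 14 July 2011.

2011-07-14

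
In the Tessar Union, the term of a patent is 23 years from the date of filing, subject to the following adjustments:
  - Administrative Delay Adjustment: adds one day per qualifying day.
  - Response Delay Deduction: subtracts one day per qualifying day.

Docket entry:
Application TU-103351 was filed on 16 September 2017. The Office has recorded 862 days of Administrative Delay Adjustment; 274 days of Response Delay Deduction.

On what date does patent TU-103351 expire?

April 27, 2042

Base term: filing date + 23 years → 16 September 2040.
Administrative Delay Adjustment: +862 days → 26 January 2043.
Response Delay Deduction: −274 days → 27 April 2042.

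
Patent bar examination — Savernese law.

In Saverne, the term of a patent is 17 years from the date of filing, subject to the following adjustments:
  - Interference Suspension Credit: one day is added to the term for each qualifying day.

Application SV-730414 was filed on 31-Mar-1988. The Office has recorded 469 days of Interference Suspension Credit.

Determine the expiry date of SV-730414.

2006-07-13

Base term: filing date + 17 years → 31 March 2005.
Interference Suspension Credit: +469 days → 13 July 2006.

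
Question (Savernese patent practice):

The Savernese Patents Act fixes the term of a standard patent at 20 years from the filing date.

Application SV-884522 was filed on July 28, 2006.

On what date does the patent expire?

Filing date + 20 years → 28 July 2026.

July 28, 2026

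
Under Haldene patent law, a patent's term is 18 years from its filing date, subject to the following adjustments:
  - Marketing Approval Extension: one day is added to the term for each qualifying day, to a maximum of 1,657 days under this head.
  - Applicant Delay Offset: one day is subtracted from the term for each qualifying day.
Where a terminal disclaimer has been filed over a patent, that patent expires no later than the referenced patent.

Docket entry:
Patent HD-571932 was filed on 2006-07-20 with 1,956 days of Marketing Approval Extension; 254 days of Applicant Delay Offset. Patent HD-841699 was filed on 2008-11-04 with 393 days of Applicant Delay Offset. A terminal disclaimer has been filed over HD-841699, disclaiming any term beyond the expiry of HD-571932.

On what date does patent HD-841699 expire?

2025-10-07

Natural term of HD-841699:
  Base: filing + 18 years → 4 November 2026.
  Applicant Delay Offset: −393 days → 7 October 2025.
Expiry of referenced patent HD-571932:
  Base: filing + 18 years → 20 July 2024.
  Marketing Approval Extension: 1956 days claimed exceeds the 1657-day cap, so +1657 days → 1 February 2029.
  Applicant Delay Offset: −254 days → 23 May 2028.
Terminal disclaimer: HD-841699 expires on the earlier of 7 October 2025 and 23 May 2028.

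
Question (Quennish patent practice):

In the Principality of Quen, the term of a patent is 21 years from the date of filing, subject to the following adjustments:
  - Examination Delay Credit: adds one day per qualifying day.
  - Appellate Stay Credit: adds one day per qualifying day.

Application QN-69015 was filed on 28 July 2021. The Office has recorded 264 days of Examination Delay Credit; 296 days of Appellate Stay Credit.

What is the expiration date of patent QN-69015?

Base term: filing date + 21 years → 28 July 2042.
Examination Delay Credit: +264 days → 18 April 2043.
Appellate Stay Credit: +296 days → 8 February 2044.

2044-02-08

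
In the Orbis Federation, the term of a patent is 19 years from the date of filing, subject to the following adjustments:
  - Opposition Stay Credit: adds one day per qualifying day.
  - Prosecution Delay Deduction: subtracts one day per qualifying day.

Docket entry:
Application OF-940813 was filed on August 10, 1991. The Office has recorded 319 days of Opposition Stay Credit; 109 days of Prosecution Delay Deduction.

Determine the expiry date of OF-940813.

March 8, 2011

Base term: filing date + 19 years → 10 August 2010.
Opposition Stay Credit: +319 days → 25 June 2011.
Prosecution Delay Deduction: −109 days → 8 March 2011.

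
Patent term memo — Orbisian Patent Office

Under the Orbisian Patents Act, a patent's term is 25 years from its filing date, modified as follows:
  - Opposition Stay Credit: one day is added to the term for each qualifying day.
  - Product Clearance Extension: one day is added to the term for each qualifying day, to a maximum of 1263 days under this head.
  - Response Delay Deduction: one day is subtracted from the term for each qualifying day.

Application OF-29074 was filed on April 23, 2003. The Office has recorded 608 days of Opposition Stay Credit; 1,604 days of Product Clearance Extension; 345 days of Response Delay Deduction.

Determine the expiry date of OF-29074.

June 27, 2032

Base term: filing date + 25 years → 23 April 2028.
Opposition Stay Credit: +608 days → 22 December 2029.
Product Clearance Extension: 1604 days claimed exceeds the 1263-day cap, so +1263 days → 7 June 2033.
Response Delay Deduction: −345 days → 27 June 2032.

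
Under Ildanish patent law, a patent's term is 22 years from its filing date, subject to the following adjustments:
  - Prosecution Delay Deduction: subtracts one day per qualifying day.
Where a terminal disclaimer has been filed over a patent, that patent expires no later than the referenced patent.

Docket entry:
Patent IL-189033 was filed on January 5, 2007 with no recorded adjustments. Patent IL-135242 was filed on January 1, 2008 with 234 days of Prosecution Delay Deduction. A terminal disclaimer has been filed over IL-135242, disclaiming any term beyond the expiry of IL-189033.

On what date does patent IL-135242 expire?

January 5, 2029

Natural term of IL-135242:
  Base: filing + 22 years → 1 January 2030.
  Prosecution Delay Deduction: −234 days → 12 May 2029.
Expiry of referenced patent IL-189033:
  Base: filing + 22 years → 5 January 2029.
Terminal disclaimer: IL-135242 expires on the earlier of 12 May 2029 and 5 January 2029.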